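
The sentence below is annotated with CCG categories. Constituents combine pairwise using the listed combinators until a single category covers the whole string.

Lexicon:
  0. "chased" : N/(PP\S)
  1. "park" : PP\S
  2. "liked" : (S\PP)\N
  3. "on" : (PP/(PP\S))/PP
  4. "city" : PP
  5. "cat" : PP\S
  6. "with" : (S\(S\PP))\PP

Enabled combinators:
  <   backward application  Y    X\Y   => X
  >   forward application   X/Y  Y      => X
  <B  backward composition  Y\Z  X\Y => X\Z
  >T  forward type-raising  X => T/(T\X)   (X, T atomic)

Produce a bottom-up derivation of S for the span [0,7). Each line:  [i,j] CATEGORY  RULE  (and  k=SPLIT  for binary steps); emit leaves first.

[0,1] N/(PP\S)  lex  "chased"
[1,2] PP\S  lex  "park"
[0,2] N  >  k=1
[2,3] (S\PP)\N  lex  "liked"
[0,3] S\PP  <  k=2
[3,4] (PP/(PP\S))/PP  lex  "on"
[4,5] PP  lex  "city"
[3,5] PP/(PP\S)  >  k=4
[5,6] PP\S  lex  "cat"
[3,6] PP  >  k=5
[6,7] (S\(S\PP))\PP  lex  "with"
[3,7] S\(S\PP)  <  k=6
[0,7] S  <  k=3

[0,7] S   <
  [0,3] S\PP   <
    [0,2] N   >
      [0,1] "chased" : N/(PP\S)
      [1,2] "park" : PP\S
    [2,3] "liked" : (S\PP)\N
  [3,7] S\(S\PP)   <
    [3,6] PP   >
      [3,5] PP/(PP\S)   >
        [3,4] "on" : (PP/(PP\S))/PP
        [4,5] "city" : PP
      [5,6] "cat" : PP\S
    [6,7] "with" : (S\(S\PP))\PP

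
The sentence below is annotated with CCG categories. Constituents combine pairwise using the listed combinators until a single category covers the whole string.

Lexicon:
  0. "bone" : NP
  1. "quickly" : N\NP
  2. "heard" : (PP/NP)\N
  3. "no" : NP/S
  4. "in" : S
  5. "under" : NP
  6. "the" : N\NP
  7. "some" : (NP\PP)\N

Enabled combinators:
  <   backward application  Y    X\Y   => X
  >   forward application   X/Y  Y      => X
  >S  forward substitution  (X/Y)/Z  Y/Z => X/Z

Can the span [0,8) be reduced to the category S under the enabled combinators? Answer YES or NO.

NO

NP N\NP (PP/NP)\N NP/S S NP N\NP (NP\PP)\N
CKY chart[0,8] = {NP}; S ∉ chart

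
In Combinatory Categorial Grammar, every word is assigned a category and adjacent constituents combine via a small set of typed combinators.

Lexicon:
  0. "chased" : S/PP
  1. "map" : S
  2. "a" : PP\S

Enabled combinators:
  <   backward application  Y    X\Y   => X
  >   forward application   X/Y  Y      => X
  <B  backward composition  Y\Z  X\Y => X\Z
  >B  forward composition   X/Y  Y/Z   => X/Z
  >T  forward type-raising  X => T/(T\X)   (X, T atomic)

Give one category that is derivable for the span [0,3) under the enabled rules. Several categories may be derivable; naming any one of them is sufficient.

[0,3] S   >
  [0,1] "chased" : S/PP
  [1,3] PP   <
    [1,2] "map" : S
    [2,3] "a" : PP\S

S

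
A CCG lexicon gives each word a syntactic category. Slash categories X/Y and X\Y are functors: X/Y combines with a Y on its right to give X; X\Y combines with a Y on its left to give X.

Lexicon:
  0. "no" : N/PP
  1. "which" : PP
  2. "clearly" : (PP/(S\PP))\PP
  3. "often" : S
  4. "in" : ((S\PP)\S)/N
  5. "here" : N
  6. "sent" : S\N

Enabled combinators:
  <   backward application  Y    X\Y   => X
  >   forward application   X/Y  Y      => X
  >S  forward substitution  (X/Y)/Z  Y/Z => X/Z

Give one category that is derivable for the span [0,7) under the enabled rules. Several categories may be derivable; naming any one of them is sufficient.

S

[0,7] S   <
  [0,6] N   >
    [0,1] "no" : N/PP
    [1,6] PP   >
      [1,3] PP/(S\PP)   <
        [1,2] "which" : PP
        [2,3] "clearly" : (PP/(S\PP))\PP
      [3,6] S\PP   <
        [3,4] "often" : S
        [4,6] (S\PP)\S   >
          [4,5] "in" : ((S\PP)\S)/N
          [5,6] "here" : N
  [6,7] "sent" : S\N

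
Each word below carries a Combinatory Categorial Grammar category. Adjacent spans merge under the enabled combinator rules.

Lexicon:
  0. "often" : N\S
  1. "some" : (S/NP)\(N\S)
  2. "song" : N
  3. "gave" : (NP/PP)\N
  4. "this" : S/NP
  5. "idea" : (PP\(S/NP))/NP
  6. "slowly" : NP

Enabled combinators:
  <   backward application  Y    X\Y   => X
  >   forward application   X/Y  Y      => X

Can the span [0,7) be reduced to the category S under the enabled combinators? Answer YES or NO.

[0,7] S   >
  [0,2] S/NP   <
    [0,1] "often" : N\S
    [1,2] "some" : (S/NP)\(N\S)
  [2,7] NP   >
    [2,4] NP/PP   <
      [2,3] "song" : N
      [3,4] "gave" : (NP/PP)\N
    [4,7] PP   <
      [4,5] "this" : S/NP
      [5,7] PP\(S/NP)   >
        [5,6] "idea" : (PP\(S/NP))/NP
        [6,7] "slowly" : NP

YES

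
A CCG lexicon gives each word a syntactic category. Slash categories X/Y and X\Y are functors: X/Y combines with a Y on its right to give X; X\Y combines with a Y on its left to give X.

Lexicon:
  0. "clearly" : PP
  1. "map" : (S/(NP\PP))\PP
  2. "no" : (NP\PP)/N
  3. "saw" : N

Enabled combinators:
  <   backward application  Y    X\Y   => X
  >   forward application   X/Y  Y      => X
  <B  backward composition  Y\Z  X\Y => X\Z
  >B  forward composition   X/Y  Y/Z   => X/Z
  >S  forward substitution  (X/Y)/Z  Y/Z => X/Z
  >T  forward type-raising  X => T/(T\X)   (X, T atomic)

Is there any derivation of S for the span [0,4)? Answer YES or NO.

YES

[0,4] S   >
  [0,3] S/N   >B
    [0,2] S/(NP\PP)   <
      [0,1] "clearly" : PP
      [1,2] "map" : (S/(NP\PP))\PP
    [2,3] "no" : (NP\PP)/N
  [3,4] "saw" : N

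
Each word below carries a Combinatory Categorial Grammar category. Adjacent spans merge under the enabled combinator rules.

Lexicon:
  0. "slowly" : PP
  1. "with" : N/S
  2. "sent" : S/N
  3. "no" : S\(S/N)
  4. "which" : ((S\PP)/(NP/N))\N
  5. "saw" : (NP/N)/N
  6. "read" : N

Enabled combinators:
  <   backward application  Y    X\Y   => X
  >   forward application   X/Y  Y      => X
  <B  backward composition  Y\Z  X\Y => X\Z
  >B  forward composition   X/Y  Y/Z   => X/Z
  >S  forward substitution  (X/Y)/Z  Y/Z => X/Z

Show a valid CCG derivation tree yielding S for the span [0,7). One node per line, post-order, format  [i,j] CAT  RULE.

[0,1] PP  lex  "slowly"
[1,2] N/S  lex  "with"
[2,3] S/N  lex  "sent"
[3,4] S\(S/N)  lex  "no"
[2,4] S  <  k=3
[1,4] N  >  k=2
[4,5] ((S\PP)/(NP/N))\N  lex  "which"
[1,5] (S\PP)/(NP/N)  <  k=4
[5,6] (NP/N)/N  lex  "saw"
[6,7] N  lex  "read"
[5,7] NP/N  >  k=6
[1,7] S\PP  >  k=5
[0,7] S  <  k=1

[0,7] S   <
  [0,1] "slowly" : PP
  [1,7] S\PP   >
    [1,5] (S\PP)/(NP/N)   <
      [1,4] N   >
        [1,2] "with" : N/S
        [2,4] S   <
          [2,3] "sent" : S/N
          [3,4] "no" : S\(S/N)
      [4,5] "which" : ((S\PP)/(NP/N))\N
    [5,7] NP/N   >
      [5,6] "saw" : (NP/N)/N
      [6,7] "read" : N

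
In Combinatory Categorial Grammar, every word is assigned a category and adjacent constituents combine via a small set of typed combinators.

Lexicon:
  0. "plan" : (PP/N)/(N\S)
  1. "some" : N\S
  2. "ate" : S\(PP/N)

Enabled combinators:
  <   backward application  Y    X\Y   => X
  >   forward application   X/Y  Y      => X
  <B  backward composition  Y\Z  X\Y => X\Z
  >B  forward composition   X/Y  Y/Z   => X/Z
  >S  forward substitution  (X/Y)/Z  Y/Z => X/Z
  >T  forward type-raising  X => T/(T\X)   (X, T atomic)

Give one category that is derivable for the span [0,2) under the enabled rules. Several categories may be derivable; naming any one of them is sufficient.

PP/N

[0,3] S   <
  [0,2] PP/N   >
    [0,1] "plan" : (PP/N)/(N\S)
    [1,2] "some" : N\S
  [2,3] "ate" : S\(PP/N)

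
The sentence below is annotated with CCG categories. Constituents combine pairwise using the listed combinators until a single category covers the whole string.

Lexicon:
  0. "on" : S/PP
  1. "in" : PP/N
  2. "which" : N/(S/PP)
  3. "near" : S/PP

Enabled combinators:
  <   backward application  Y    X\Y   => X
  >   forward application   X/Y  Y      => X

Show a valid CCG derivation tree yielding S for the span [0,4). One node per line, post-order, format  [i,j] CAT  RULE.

[0,1] S/PP  lex  "on"
[1,2] PP/N  lex  "in"
[2,3] N/(S/PP)  lex  "which"
[3,4] S/PP  lex  "near"
[2,4] N  >  k=3
[1,4] PP  >  k=2
[0,4] S  >  k=1

[0,4] S   >
  [0,1] "on" : S/PP
  [1,4] PP   >
    [1,2] "in" : PP/N
    [2,4] N   >
      [2,3] "which" : N/(S/PP)
      [3,4] "near" : S/PP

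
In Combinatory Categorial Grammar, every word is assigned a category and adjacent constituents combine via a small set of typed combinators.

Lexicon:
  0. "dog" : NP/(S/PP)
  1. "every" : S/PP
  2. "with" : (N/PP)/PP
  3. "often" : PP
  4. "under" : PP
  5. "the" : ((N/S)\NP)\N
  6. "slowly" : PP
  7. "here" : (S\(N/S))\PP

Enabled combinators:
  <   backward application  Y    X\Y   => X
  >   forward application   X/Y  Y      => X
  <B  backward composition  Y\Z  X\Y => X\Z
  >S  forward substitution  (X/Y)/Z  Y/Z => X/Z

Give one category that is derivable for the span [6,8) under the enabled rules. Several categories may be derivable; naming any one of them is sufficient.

[0,8] S   <
  [0,6] N/S   <
    [0,2] NP   >
      [0,1] "dog" : NP/(S/PP)
      [1,2] "every" : S/PP
    [2,6] (N/S)\NP   <
      [2,5] N   >
        [2,4] N/PP   >
          [2,3] "with" : (N/PP)/PP
          [3,4] "often" : PP
        [4,5] "under" : PP
      [5,6] "the" : ((N/S)\NP)\N
  [6,8] S\(N/S)   <
    [6,7] "slowly" : PP
    [7,8] "here" : (S\(N/S))\PP

S\(N/S)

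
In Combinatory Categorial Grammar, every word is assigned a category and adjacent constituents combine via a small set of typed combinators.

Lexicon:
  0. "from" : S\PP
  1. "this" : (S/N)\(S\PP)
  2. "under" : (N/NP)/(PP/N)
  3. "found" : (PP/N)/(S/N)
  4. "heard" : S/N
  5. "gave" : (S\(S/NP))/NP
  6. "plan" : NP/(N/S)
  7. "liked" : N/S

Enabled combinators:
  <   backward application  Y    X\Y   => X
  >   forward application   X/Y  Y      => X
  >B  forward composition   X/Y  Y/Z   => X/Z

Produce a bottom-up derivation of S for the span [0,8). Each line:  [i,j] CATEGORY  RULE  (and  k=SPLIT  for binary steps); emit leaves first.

[0,8] S   <
  [0,5] S/NP   >B
    [0,2] S/N   <
      [0,1] "from" : S\PP
      [1,2] "this" : (S/N)\(S\PP)
    [2,5] N/NP   >
      [2,3] "under" : (N/NP)/(PP/N)
      [3,5] PP/N   >
        [3,4] "found" : (PP/N)/(S/N)
        [4,5] "heard" : S/N
  [5,8] S\(S/NP)   >
    [5,6] "gave" : (S\(S/NP))/NP
    [6,8] NP   >
      [6,7] "plan" : NP/(N/S)
      [7,8] "liked" : N/S

[0,1] S\PP  lex  "from"
[1,2] (S/N)\(S\PP)  lex  "this"
[0,2] S/N  <  k=1
[2,3] (N/NP)/(PP/N)  lex  "under"
[3,4] (PP/N)/(S/N)  lex  "found"
[4,5] S/N  lex  "heard"
[3,5] PP/N  >  k=4
[2,5] N/NP  >  k=3
[0,5] S/NP  >B  k=2
[5,6] (S\(S/NP))/NP  lex  "gave"
[6,7] NP/(N/S)  lex  "plan"
[7,8] N/S  lex  "liked"
[6,8] NP  >  k=7
[5,8] S\(S/NP)  >  k=6
[0,8] S  <  k=5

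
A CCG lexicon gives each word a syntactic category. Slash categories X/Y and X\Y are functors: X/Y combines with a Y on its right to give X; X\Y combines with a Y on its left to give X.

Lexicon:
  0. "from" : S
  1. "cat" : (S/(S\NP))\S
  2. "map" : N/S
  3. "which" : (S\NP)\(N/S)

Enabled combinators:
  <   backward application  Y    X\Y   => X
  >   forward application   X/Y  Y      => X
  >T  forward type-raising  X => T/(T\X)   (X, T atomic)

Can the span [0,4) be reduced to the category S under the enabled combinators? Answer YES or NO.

[0,4] S   >
  [0,2] S/(S\NP)   <
    [0,1] "from" : S
    [1,2] "cat" : (S/(S\NP))\S
  [2,4] S\NP   <
    [2,3] "map" : N/S
    [3,4] "which" : (S\NP)\(N/S)

YES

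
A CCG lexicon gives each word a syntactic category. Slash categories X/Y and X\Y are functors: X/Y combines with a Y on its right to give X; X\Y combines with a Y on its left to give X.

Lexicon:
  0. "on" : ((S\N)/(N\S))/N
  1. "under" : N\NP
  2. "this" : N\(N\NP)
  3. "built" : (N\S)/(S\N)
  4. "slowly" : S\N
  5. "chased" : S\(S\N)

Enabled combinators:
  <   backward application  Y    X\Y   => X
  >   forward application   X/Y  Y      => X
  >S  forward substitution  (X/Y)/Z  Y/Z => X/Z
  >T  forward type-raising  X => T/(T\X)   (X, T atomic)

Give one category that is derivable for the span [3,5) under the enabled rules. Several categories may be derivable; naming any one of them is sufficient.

[0,6] S   <
  [0,5] S\N   >
    [0,3] (S\N)/(N\S)   >
      [0,1] "on" : ((S\N)/(N\S))/N
      [1,3] N   <
        [1,2] "under" : N\NP
        [2,3] "this" : N\(N\NP)
    [3,5] N\S   >
      [3,4] "built" : (N\S)/(S\N)
      [4,5] "slowly" : S\N
  [5,6] "chased" : S\(S\N)

N\S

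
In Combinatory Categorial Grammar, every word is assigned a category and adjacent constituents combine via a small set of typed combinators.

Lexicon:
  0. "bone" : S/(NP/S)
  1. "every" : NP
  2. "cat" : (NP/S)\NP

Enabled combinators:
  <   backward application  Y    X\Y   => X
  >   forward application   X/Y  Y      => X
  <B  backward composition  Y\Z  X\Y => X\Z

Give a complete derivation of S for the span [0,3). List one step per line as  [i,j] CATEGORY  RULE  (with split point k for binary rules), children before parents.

[0,3] S   >
  [0,1] "bone" : S/(NP/S)
  [1,3] NP/S   <
    [1,2] "every" : NP
    [2,3] "cat" : (NP/S)\NP

[0,1] S/(NP/S)  lex  "bone"
[1,2] NP  lex  "every"
[2,3] (NP/S)\NP  lex  "cat"
[1,3] NP/S  <  k=2
[0,3] S  >  k=1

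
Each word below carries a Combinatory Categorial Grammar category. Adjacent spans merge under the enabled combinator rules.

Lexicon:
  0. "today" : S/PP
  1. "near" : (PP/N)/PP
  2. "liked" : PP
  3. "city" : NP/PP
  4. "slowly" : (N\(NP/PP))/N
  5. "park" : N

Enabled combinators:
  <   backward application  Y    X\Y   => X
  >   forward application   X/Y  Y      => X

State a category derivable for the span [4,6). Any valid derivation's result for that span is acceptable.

N\(NP/PP)

[0,6] S   >
  [0,1] "today" : S/PP
  [1,6] PP   >
    [1,3] PP/N   >
      [1,2] "near" : (PP/N)/PP
      [2,3] "liked" : PP
    [3,6] N   <
      [3,4] "city" : NP/PP
      [4,6] N\(NP/PP)   >
        [4,5] "slowly" : (N\(NP/PP))/N
        [5,6] "park" : N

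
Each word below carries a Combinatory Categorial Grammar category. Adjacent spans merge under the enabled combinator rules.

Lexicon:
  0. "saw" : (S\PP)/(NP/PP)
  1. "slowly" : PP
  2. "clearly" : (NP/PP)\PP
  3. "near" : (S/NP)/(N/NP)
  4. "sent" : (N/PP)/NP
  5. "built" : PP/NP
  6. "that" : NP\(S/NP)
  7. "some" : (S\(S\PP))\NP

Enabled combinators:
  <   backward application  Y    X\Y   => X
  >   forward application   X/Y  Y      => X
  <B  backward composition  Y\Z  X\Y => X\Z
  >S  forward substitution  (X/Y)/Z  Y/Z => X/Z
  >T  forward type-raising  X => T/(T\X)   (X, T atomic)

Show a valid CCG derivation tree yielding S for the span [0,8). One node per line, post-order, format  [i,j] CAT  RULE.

[0,1] (S\PP)/(NP/PP)  lex  "saw"
[1,2] PP  lex  "slowly"
[2,3] (NP/PP)\PP  lex  "clearly"
[1,3] NP/PP  <  k=2
[0,3] S\PP  >  k=1
[3,4] (S/NP)/(N/NP)  lex  "near"
[4,5] (N/PP)/NP  lex  "sent"
[5,6] PP/NP  lex  "built"
[4,6] N/NP  >S  k=5
[3,6] S/NP  >  k=4
[6,7] NP\(S/NP)  lex  "that"
[3,7] NP  <  k=6
[7,8] (S\(S\PP))\NP  lex  "some"
[3,8] S\(S\PP)  <  k=7
[0,8] S  <  k=3

[0,8] S   <
  [0,3] S\PP   >
    [0,1] "saw" : (S\PP)/(NP/PP)
    [1,3] NP/PP   <
      [1,2] "slowly" : PP
      [2,3] "clearly" : (NP/PP)\PP
  [3,8] S\(S\PP)   <
    [3,7] NP   <
      [3,6] S/NP   >
        [3,4] "near" : (S/NP)/(N/NP)
        [4,6] N/NP   >S
          [4,5] "sent" : (N/PP)/NP
          [5,6] "built" : PP/NP
      [6,7] "that" : NP\(S/NP)
    [7,8] "some" : (S\(S\PP))\NP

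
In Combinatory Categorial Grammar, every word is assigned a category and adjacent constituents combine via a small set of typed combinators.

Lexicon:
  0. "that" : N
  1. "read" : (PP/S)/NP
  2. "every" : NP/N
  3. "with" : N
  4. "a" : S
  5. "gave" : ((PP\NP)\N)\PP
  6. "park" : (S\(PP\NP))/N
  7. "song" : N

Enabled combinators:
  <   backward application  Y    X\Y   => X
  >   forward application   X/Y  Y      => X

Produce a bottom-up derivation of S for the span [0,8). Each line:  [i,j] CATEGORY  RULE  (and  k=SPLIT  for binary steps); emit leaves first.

[0,1] N  lex  "that"
[1,2] (PP/S)/NP  lex  "read"
[2,3] NP/N  lex  "every"
[3,4] N  lex  "with"
[2,4] NP  >  k=3
[1,4] PP/S  >  k=2
[4,5] S  lex  "a"
[1,5] PP  >  k=4
[5,6] ((PP\NP)\N)\PP  lex  "gave"
[1,6] (PP\NP)\N  <  k=5
[0,6] PP\NP  <  k=1
[6,7] (S\(PP\NP))/N  lex  "park"
[7,8] N  lex  "song"
[6,8] S\(PP\NP)  >  k=7
[0,8] S  <  k=6

[0,8] S   <
  [0,6] PP\NP   <
    [0,1] "that" : N
    [1,6] (PP\NP)\N   <
      [1,5] PP   >
        [1,4] PP/S   >
          [1,2] "read" : (PP/S)/NP
          [2,4] NP   >
            [2,3] "every" : NP/N
            [3,4] "with" : N
        [4,5] "a" : S
      [5,6] "gave" : ((PP\NP)\N)\PP
  [6,8] S\(PP\NP)   >
    [6,7] "park" : (S\(PP\NP))/N
    [7,8] "song" : N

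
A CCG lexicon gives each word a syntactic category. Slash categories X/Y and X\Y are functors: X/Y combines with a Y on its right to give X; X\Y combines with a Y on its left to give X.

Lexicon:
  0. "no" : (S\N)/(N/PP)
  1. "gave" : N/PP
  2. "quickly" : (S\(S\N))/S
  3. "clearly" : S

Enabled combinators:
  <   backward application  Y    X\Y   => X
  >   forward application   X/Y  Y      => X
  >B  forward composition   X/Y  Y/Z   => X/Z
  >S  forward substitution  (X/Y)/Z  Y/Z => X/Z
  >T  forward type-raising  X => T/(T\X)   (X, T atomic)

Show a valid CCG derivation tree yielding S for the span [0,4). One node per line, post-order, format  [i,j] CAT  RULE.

[0,4] S   <
  [0,2] S\N   >
    [0,1] "no" : (S\N)/(N/PP)
    [1,2] "gave" : N/PP
  [2,4] S\(S\N)   >
    [2,3] "quickly" : (S\(S\N))/S
    [3,4] "clearly" : S

[0,1] (S\N)/(N/PP)  lex  "no"
[1,2] N/PP  lex  "gave"
[0,2] S\N  >  k=1
[2,3] (S\(S\N))/S  lex  "quickly"
[3,4] S  lex  "clearly"
[2,4] S\(S\N)  >  k=3
[0,4] S  <  k=2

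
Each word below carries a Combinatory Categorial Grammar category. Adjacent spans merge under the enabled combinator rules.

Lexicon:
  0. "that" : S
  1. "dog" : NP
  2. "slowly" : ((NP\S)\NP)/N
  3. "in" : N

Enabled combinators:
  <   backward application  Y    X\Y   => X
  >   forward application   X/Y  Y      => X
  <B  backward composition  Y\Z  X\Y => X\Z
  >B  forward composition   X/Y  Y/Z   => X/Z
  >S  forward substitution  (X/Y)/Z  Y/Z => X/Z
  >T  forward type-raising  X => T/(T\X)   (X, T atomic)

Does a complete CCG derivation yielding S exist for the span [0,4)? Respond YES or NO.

S NP ((NP\S)\NP)/N N
CKY chart[0,4] = {N/(N\NP), NP, NP/(NP\NP), PP/(PP\NP), S/(S\NP)}; S ∉ chart

NO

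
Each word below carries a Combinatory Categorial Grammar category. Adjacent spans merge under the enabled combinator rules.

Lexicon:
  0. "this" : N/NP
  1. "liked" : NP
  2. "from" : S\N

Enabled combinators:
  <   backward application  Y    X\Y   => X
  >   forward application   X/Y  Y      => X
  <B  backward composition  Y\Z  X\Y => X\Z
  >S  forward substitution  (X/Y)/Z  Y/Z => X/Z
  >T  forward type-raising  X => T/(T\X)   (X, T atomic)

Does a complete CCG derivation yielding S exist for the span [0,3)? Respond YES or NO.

YES

[0,3] S   <
  [0,2] N   >
    [0,1] "this" : N/NP
    [1,2] "liked" : NP
  [2,3] "from" : S\N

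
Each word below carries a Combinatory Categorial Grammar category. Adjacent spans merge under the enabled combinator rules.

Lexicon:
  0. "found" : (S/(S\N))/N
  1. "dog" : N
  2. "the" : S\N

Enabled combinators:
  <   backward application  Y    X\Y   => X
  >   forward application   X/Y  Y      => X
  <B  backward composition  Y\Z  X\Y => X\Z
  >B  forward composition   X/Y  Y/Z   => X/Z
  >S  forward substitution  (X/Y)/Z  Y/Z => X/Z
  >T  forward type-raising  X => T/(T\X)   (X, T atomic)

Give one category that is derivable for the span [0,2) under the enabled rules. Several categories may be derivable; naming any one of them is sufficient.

[0,3] S   >
  [0,2] S/(S\N)   >
    [0,1] "found" : (S/(S\N))/N
    [1,2] "dog" : N
  [2,3] "the" : S\N

S/(S\N)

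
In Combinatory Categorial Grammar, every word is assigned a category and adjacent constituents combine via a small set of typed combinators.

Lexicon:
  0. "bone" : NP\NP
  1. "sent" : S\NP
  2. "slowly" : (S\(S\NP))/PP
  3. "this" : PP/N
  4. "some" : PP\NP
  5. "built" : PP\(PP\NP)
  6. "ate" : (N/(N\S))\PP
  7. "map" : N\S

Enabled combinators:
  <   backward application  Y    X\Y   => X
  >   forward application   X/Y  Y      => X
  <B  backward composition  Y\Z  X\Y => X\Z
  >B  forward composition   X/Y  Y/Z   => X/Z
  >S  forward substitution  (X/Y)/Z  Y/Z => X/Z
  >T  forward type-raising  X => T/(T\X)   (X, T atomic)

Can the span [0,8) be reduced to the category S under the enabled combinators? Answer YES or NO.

YES

[0,8] S   <
  [0,2] S\NP   <B
    [0,1] "bone" : NP\NP
    [1,2] "sent" : S\NP
  [2,8] S\(S\NP)   >
    [2,3] "slowly" : (S\(S\NP))/PP
    [3,8] PP   >
      [3,4] "this" : PP/N
      [4,8] N   >
        [4,7] N/(N\S)   <
          [4,6] PP   <
            [4,5] "some" : PP\NP
            [5,6] "built" : PP\(PP\NP)
          [6,7] "ate" : (N/(N\S))\PP
        [7,8] "map" : N\S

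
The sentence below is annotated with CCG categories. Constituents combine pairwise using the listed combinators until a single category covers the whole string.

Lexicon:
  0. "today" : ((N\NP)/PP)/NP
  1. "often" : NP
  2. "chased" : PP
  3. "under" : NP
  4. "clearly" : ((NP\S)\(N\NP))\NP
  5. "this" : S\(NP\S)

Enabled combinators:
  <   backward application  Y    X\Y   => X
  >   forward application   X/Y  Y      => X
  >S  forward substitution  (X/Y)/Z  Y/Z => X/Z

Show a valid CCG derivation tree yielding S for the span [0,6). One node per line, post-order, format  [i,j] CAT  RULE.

[0,1] ((N\NP)/PP)/NP  lex  "today"
[1,2] NP  lex  "often"
[0,2] (N\NP)/PP  >  k=1
[2,3] PP  lex  "chased"
[0,3] N\NP  >  k=2
[3,4] NP  lex  "under"
[4,5] ((NP\S)\(N\NP))\NP  lex  "clearly"
[3,5] (NP\S)\(N\NP)  <  k=4
[0,5] NP\S  <  k=3
[5,6] S\(NP\S)  lex  "this"
[0,6] S  <  k=5

[0,6] S   <
  [0,5] NP\S   <
    [0,3] N\NP   >
      [0,2] (N\NP)/PP   >
        [0,1] "today" : ((N\NP)/PP)/NP
        [1,2] "often" : NP
      [2,3] "chased" : PP
    [3,5] (NP\S)\(N\NP)   <
      [3,4] "under" : NP
      [4,5] "clearly" : ((NP\S)\(N\NP))\NP
  [5,6] "this" : S\(NP\S)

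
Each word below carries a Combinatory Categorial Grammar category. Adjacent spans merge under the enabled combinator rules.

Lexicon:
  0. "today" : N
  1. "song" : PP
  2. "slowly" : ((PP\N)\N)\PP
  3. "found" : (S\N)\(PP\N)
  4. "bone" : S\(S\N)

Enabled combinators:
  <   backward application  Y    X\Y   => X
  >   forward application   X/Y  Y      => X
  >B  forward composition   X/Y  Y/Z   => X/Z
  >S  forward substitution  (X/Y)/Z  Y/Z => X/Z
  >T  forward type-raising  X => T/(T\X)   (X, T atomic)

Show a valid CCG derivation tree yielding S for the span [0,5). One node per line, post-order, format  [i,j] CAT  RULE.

[0,1] N  lex  "today"
[1,2] PP  lex  "song"
[2,3] ((PP\N)\N)\PP  lex  "slowly"
[1,3] (PP\N)\N  <  k=2
[0,3] PP\N  <  k=1
[3,4] (S\N)\(PP\N)  lex  "found"
[0,4] S\N  <  k=3
[4,5] S\(S\N)  lex  "bone"
[0,5] S  <  k=4

[0,5] S   <
  [0,4] S\N   <
    [0,3] PP\N   <
      [0,1] "today" : N
      [1,3] (PP\N)\N   <
        [1,2] "song" : PP
        [2,3] "slowly" : ((PP\N)\N)\PP
    [3,4] "found" : (S\N)\(PP\N)
  [4,5] "bone" : S\(S\N)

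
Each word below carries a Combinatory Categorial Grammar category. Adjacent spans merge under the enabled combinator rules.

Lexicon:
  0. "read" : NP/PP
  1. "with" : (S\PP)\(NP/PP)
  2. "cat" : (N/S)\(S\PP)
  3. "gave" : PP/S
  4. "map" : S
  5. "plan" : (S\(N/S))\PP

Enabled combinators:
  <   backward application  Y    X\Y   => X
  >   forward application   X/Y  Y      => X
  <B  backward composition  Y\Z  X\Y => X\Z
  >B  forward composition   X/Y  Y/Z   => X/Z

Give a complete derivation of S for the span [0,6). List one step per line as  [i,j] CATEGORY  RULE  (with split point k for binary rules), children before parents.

[0,1] NP/PP  lex  "read"
[1,2] (S\PP)\(NP/PP)  lex  "with"
[0,2] S\PP  <  k=1
[2,3] (N/S)\(S\PP)  lex  "cat"
[0,3] N/S  <  k=2
[3,4] PP/S  lex  "gave"
[4,5] S  lex  "map"
[3,5] PP  >  k=4
[5,6] (S\(N/S))\PP  lex  "plan"
[3,6] S\(N/S)  <  k=5
[0,6] S  <  k=3

[0,6] S   <
  [0,3] N/S   <
    [0,2] S\PP   <
      [0,1] "read" : NP/PP
      [1,2] "with" : (S\PP)\(NP/PP)
    [2,3] "cat" : (N/S)\(S\PP)
  [3,6] S\(N/S)   <
    [3,5] PP   >
      [3,4] "gave" : PP/S
      [4,5] "map" : S
    [5,6] "plan" : (S\(N/S))\PP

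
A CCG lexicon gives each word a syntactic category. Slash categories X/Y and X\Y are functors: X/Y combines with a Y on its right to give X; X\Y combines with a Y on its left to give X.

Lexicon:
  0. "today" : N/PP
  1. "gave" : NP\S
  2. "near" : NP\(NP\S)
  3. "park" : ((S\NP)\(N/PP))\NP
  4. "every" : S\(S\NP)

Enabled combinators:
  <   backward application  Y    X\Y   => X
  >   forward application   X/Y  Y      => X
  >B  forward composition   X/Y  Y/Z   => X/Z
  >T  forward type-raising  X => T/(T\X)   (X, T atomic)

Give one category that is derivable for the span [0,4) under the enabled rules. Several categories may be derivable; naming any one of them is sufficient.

S\NP

[0,5] S   <
  [0,4] S\NP   <
    [0,1] "today" : N/PP
    [1,4] (S\NP)\(N/PP)   <
      [1,3] NP   <
        [1,2] "gave" : NP\S
        [2,3] "near" : NP\(NP\S)
      [3,4] "park" : ((S\NP)\(N/PP))\NP
  [4,5] "every" : S\(S\NP)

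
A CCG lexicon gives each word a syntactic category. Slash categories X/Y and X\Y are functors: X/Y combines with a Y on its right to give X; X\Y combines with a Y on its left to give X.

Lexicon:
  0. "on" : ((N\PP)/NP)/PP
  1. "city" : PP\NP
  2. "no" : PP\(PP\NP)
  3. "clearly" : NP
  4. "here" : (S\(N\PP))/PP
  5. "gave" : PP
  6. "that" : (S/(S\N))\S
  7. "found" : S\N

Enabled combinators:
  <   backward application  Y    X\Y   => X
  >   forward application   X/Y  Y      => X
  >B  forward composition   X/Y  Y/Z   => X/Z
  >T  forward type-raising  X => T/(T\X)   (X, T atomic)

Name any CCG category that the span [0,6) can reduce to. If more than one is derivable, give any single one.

S

[0,8] S   >
  [0,7] S/(S\N)   <
    [0,6] S   <
      [0,4] N\PP   >
        [0,3] (N\PP)/NP   >
          [0,1] "on" : ((N\PP)/NP)/PP
          [1,3] PP   <
            [1,2] "city" : PP\NP
            [2,3] "no" : PP\(PP\NP)
        [3,4] "clearly" : NP
      [4,6] S\(N\PP)   >
        [4,5] "here" : (S\(N\PP))/PP
        [5,6] "gave" : PP
    [6,7] "that" : (S/(S\N))\S
  [7,8] "found" : S\N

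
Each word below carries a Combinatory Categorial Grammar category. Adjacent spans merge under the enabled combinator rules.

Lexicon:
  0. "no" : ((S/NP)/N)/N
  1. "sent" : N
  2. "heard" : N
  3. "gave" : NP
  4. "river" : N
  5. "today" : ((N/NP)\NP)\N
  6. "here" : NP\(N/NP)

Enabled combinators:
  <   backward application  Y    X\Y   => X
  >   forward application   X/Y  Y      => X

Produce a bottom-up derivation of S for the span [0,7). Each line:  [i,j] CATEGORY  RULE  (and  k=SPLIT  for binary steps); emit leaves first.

[0,7] S   >
  [0,3] S/NP   >
    [0,2] (S/NP)/N   >
      [0,1] "no" : ((S/NP)/N)/N
      [1,2] "sent" : N
    [2,3] "heard" : N
  [3,7] NP   <
    [3,6] N/NP   <
      [3,4] "gave" : NP
      [4,6] (N/NP)\NP   <
        [4,5] "river" : N
        [5,6] "today" : ((N/NP)\NP)\N
    [6,7] "here" : NP\(N/NP)

[0,1] ((S/NP)/N)/N  lex  "no"
[1,2] N  lex  "sent"
[0,2] (S/NP)/N  >  k=1
[2,3] N  lex  "heard"
[0,3] S/NP  >  k=2
[3,4] NP  lex  "gave"
[4,5] N  lex  "river"
[5,6] ((N/NP)\NP)\N  lex  "today"
[4,6] (N/NP)\NP  <  k=5
[3,6] N/NP  <  k=4
[6,7] NP\(N/NP)  lex  "here"
[3,7] NP  <  k=6
[0,7] S  >  k=3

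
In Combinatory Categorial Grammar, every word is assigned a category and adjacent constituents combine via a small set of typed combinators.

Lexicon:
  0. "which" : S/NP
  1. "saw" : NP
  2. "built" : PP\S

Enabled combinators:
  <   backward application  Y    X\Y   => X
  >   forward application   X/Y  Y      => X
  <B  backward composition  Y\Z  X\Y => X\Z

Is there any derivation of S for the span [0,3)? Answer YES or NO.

S/NP NP PP\S
CKY chart[0,3] = {PP}; S ∉ chart

NO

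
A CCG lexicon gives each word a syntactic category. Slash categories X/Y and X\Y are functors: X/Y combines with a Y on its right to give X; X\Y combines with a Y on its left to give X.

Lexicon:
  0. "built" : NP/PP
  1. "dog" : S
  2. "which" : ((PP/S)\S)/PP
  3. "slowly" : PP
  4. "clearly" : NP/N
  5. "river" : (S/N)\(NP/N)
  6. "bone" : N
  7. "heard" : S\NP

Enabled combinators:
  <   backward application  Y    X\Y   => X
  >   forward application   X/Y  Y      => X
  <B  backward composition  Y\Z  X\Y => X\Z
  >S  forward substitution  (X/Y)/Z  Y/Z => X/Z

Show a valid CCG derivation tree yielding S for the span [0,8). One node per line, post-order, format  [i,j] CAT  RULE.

[0,1] NP/PP  lex  "built"
[1,2] S  lex  "dog"
[2,3] ((PP/S)\S)/PP  lex  "which"
[3,4] PP  lex  "slowly"
[2,4] (PP/S)\S  >  k=3
[1,4] PP/S  <  k=2
[4,5] NP/N  lex  "clearly"
[5,6] (S/N)\(NP/N)  lex  "river"
[4,6] S/N  <  k=5
[6,7] N  lex  "bone"
[4,7] S  >  k=6
[1,7] PP  >  k=4
[0,7] NP  >  k=1
[7,8] S\NP  lex  "heard"
[0,8] S  <  k=7

[0,8] S   <
  [0,7] NP   >
    [0,1] "built" : NP/PP
    [1,7] PP   >
      [1,4] PP/S   <
        [1,2] "dog" : S
        [2,4] (PP/S)\S   >
          [2,3] "which" : ((PP/S)\S)/PP
          [3,4] "slowly" : PP
      [4,7] S   >
        [4,6] S/N   <
          [4,5] "clearly" : NP/N
          [5,6] "river" : (S/N)\(NP/N)
        [6,7] "bone" : N
  [7,8] "heard" : S\NP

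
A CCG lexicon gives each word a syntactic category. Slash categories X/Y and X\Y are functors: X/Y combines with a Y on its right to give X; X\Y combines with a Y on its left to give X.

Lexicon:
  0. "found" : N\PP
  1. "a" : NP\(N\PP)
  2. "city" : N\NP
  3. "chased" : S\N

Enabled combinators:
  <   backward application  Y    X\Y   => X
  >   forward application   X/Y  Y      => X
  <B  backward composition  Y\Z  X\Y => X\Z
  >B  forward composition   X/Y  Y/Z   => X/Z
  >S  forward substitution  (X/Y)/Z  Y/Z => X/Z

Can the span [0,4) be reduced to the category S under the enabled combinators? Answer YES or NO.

[0,4] S   <
  [0,2] NP   <
    [0,1] "found" : N\PP
    [1,2] "a" : NP\(N\PP)
  [2,4] S\NP   <B
    [2,3] "city" : N\NP
    [3,4] "chased" : S\N

YES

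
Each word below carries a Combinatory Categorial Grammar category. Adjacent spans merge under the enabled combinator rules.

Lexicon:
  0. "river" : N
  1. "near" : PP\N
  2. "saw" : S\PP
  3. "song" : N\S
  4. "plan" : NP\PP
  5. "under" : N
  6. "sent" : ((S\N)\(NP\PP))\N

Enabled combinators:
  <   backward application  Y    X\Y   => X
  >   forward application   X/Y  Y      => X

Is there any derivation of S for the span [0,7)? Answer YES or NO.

[0,7] S   <
  [0,4] N   <
    [0,3] S   <
      [0,2] PP   <
        [0,1] "river" : N
        [1,2] "near" : PP\N
      [2,3] "saw" : S\PP
    [3,4] "song" : N\S
  [4,7] S\N   <
    [4,5] "plan" : NP\PP
    [5,7] (S\N)\(NP\PP)   <
      [5,6] "under" : N
      [6,7] "sent" : ((S\N)\(NP\PP))\N

YES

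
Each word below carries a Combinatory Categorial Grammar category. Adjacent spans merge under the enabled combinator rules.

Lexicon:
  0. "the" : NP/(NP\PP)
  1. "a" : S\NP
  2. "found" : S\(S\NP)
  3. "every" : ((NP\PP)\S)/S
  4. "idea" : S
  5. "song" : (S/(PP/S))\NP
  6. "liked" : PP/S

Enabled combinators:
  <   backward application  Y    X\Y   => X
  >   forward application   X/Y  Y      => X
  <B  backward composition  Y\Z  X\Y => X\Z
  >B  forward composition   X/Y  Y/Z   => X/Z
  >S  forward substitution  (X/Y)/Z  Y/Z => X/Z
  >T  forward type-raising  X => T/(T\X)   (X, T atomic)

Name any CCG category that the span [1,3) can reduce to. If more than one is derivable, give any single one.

S

[0,7] S   >
  [0,6] S/(PP/S)   <
    [0,5] NP   >
      [0,1] "the" : NP/(NP\PP)
      [1,5] NP\PP   <
        [1,3] S   <
          [1,2] "a" : S\NP
          [2,3] "found" : S\(S\NP)
        [3,5] (NP\PP)\S   >
          [3,4] "every" : ((NP\PP)\S)/S
          [4,5] "idea" : S
    [5,6] "song" : (S/(PP/S))\NP
  [6,7] "liked" : PP/S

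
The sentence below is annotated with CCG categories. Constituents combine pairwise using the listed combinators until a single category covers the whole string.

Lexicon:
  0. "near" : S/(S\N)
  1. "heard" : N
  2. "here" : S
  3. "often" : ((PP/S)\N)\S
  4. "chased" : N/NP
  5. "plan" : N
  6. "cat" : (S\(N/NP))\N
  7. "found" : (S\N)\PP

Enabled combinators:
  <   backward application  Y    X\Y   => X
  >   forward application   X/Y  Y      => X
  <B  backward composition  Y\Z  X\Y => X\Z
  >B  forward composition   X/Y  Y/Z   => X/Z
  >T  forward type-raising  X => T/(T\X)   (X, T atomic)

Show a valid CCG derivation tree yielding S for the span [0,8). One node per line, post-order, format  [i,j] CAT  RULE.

[0,1] S/(S\N)  lex  "near"
[1,2] N  lex  "heard"
[2,3] S  lex  "here"
[3,4] ((PP/S)\N)\S  lex  "often"
[2,4] (PP/S)\N  <  k=3
[1,4] PP/S  <  k=2
[4,5] N/NP  lex  "chased"
[5,6] N  lex  "plan"
[6,7] (S\(N/NP))\N  lex  "cat"
[5,7] S\(N/NP)  <  k=6
[4,7] S  <  k=5
[1,7] PP  >  k=4
[7,8] (S\N)\PP  lex  "found"
[1,8] S\N  <  k=7
[0,8] S  >  k=1

[0,8] S   >
  [0,1] "near" : S/(S\N)
  [1,8] S\N   <
    [1,7] PP   >
      [1,4] PP/S   <
        [1,2] "heard" : N
        [2,4] (PP/S)\N   <
          [2,3] "here" : S
          [3,4] "often" : ((PP/S)\N)\S
      [4,7] S   <
        [4,5] "chased" : N/NP
        [5,7] S\(N/NP)   <
          [5,6] "plan" : N
          [6,7] "cat" : (S\(N/NP))\N
    [7,8] "found" : (S\N)\PP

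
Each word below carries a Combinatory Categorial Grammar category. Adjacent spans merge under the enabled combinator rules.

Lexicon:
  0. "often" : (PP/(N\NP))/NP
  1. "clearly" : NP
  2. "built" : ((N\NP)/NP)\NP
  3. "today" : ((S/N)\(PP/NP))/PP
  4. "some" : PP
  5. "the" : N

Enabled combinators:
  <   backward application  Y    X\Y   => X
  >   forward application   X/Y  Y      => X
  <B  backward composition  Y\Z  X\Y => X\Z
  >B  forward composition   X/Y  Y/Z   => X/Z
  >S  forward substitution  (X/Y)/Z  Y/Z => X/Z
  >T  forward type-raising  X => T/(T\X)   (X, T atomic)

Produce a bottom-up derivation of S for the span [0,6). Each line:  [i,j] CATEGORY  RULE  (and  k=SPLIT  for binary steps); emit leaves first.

[0,6] S   >
  [0,5] S/N   <
    [0,3] PP/NP   >S
      [0,1] "often" : (PP/(N\NP))/NP
      [1,3] (N\NP)/NP   <
        [1,2] "clearly" : NP
        [2,3] "built" : ((N\NP)/NP)\NP
    [3,5] (S/N)\(PP/NP)   >
      [3,4] "today" : ((S/N)\(PP/NP))/PP
      [4,5] "some" : PP
  [5,6] "the" : N

[0,1] (PP/(N\NP))/NP  lex  "often"
[1,2] NP  lex  "clearly"
[2,3] ((N\NP)/NP)\NP  lex  "built"
[1,3] (N\NP)/NP  <  k=2
[0,3] PP/NP  >S  k=1
[3,4] ((S/N)\(PP/NP))/PP  lex  "today"
[4,5] PP  lex  "some"
[3,5] (S/N)\(PP/NP)  >  k=4
[0,5] S/N  <  k=3
[5,6] N  lex  "the"
[0,6] S  >  k=5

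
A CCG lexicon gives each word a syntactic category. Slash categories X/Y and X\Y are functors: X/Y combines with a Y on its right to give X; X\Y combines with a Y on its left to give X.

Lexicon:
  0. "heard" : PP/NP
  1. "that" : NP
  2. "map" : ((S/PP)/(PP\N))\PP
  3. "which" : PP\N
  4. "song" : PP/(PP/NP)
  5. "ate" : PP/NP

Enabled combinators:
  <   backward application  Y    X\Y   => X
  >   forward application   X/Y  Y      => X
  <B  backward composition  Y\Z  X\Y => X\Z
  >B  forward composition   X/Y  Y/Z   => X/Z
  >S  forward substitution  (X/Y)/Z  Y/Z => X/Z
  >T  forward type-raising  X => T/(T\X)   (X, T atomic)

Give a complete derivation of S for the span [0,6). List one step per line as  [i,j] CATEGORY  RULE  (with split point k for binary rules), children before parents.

[0,1] PP/NP  lex  "heard"
[1,2] NP  lex  "that"
[0,2] PP  >  k=1
[2,3] ((S/PP)/(PP\N))\PP  lex  "map"
[0,3] (S/PP)/(PP\N)  <  k=2
[3,4] PP\N  lex  "which"
[0,4] S/PP  >  k=3
[4,5] PP/(PP/NP)  lex  "song"
[5,6] PP/NP  lex  "ate"
[4,6] PP  >  k=5
[0,6] S  >  k=4

[0,6] S   >
  [0,4] S/PP   >
    [0,3] (S/PP)/(PP\N)   <
      [0,2] PP   >
        [0,1] "heard" : PP/NP
        [1,2] "that" : NP
      [2,3] "map" : ((S/PP)/(PP\N))\PP
    [3,4] "which" : PP\N
  [4,6] PP   >
    [4,5] "song" : PP/(PP/NP)
    [5,6] "ate" : PP/NP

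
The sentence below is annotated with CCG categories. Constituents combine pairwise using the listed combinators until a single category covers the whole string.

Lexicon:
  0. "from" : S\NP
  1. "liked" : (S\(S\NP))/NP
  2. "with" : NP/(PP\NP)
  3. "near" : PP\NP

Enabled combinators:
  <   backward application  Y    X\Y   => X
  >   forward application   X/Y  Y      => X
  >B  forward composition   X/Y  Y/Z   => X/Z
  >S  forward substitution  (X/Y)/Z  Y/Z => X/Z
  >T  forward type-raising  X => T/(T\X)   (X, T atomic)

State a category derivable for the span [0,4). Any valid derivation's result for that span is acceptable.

[0,4] S   <
  [0,1] "from" : S\NP
  [1,4] S\(S\NP)   >
    [1,2] "liked" : (S\(S\NP))/NP
    [2,4] NP   >
      [2,3] "with" : NP/(PP\NP)
      [3,4] "near" : PP\NP

S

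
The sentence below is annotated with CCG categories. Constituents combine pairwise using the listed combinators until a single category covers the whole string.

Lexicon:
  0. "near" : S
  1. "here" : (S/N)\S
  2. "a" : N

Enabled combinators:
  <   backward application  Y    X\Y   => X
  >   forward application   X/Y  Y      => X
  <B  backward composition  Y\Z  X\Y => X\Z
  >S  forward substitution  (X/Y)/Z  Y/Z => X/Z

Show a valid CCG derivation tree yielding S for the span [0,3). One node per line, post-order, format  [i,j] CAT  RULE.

[0,1] S  lex  "near"
[1,2] (S/N)\S  lex  "here"
[0,2] S/N  <  k=1
[2,3] N  lex  "a"
[0,3] S  >  k=2

[0,3] S   >
  [0,2] S/N   <
    [0,1] "near" : S
    [1,2] "here" : (S/N)\S
  [2,3] "a" : N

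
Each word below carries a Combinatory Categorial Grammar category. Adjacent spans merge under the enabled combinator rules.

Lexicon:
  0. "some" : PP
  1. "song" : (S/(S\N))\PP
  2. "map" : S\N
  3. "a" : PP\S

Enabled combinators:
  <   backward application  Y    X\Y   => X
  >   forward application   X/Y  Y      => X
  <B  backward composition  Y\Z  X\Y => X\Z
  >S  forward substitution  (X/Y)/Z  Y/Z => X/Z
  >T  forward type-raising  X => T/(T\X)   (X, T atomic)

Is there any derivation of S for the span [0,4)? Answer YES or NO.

PP (S/(S\N))\PP S\N PP\S
CKY chart[0,4] = {N/(N\PP), NP/(NP\PP), PP, PP/(PP\PP), S/(S\PP)}; S ∉ chart

NO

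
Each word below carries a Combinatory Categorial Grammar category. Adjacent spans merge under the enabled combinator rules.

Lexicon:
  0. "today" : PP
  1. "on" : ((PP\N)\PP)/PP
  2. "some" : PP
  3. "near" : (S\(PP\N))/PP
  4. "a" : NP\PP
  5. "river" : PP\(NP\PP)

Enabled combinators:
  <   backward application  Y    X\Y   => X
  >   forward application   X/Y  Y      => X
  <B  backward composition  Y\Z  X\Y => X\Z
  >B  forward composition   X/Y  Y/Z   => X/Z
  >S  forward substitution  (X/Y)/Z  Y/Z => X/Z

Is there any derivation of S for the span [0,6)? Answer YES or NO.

[0,6] S   <
  [0,3] PP\N   <
    [0,1] "today" : PP
    [1,3] (PP\N)\PP   >
      [1,2] "on" : ((PP\N)\PP)/PP
      [2,3] "some" : PP
  [3,6] S\(PP\N)   >
    [3,4] "near" : (S\(PP\N))/PP
    [4,6] PP   <
      [4,5] "a" : NP\PP
      [5,6] "river" : PP\(NP\PP)

YES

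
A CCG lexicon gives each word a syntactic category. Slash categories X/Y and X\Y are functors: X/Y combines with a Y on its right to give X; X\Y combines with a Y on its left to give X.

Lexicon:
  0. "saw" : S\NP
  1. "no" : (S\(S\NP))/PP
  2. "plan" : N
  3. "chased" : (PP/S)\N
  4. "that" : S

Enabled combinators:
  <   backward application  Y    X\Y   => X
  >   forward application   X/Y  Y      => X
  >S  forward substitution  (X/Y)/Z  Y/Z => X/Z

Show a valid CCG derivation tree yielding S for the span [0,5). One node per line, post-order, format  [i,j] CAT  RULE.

[0,1] S\NP  lex  "saw"
[1,2] (S\(S\NP))/PP  lex  "no"
[2,3] N  lex  "plan"
[3,4] (PP/S)\N  lex  "chased"
[2,4] PP/S  <  k=3
[4,5] S  lex  "that"
[2,5] PP  >  k=4
[1,5] S\(S\NP)  >  k=2
[0,5] S  <  k=1

[0,5] S   <
  [0,1] "saw" : S\NP
  [1,5] S\(S\NP)   >
    [1,2] "no" : (S\(S\NP))/PP
    [2,5] PP   >
      [2,4] PP/S   <
        [2,3] "plan" : N
        [3,4] "chased" : (PP/S)\N
      [4,5] "that" : S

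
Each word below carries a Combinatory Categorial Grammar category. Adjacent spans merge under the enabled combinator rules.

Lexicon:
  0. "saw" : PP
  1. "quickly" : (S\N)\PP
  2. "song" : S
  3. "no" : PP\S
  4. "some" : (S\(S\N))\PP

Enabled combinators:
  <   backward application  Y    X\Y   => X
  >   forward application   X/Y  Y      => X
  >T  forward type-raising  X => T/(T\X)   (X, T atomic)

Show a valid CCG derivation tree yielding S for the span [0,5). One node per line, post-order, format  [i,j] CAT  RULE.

[0,1] PP  lex  "saw"
[1,2] (S\N)\PP  lex  "quickly"
[0,2] S\N  <  k=1
[2,3] S  lex  "song"
[2,3] PP/(PP\S)  >T
[3,4] PP\S  lex  "no"
[2,4] PP  >  k=3
[4,5] (S\(S\N))\PP  lex  "some"
[2,5] S\(S\N)  <  k=4
[0,5] S  <  k=2

[0,5] S   <
  [0,2] S\N   <
    [0,1] "saw" : PP
    [1,2] "quickly" : (S\N)\PP
  [2,5] S\(S\N)   <
    [2,4] PP   >
      [2,3] PP/(PP\S)   >T
        [2,3] "song" : S
      [3,4] "no" : PP\S
    [4,5] "some" : (S\(S\N))\PP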